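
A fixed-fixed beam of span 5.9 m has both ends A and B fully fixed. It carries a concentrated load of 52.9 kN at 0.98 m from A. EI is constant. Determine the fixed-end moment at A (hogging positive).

Release both end moments; the primary structure is a simply-supported span AB with redundants M_A and M_B.
Simple-span end rotations at A and B under the given loads:
  at A: point load 52.9 at a = 0.98: Pab(L + b)/(6LEI) = 77.96/EI
  at B: point load 52.9 at a = 0.98: Pab(L + a)/(6LEI) = 49.57/EI
  θ_A0 = 77.96/EI,  θ_B0 = 49.57/EI
Flexibility coefficients: a unit moment at one end gives L/(3EI) there and L/(6EI) at the far end, so f₁₁ = f₂₂ = 1.967/EI and f₁₂ = f₂₁ = 0.9833/EI.
Compatibility — zero rotation at each built-in end:
  1.967 M_A + 0.9833 M_B = 77.96
  0.9833 M_A + 1.967 M_B = 49.57
Solving the pair gives M_A = 36.05 kN·m and M_B = 7.181 kN·m (hogging).

M_A = 36.05 kN·m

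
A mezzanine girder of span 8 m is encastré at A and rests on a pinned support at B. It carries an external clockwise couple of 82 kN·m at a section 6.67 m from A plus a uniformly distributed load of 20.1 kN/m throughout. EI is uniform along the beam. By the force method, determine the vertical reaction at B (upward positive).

Take the reaction at B as the redundant and release it; the primary structure is a cantilever fixed at A.
Downward deflection at the released point B due to the loads:
  clockwise couple 82 at a = 6.67: M₀a(2L − a)/(2EI) = 2551/EI
  UDL 20.1: wL⁴/(8EI) = 10291/EI
  δ_0 = 12843/EI
Flexibility coefficient — unit upward force at B: δ_{BB} = L³/(3EI) = 170.7/EI.
Compatibility at B: δ_0 − R_B·δ_{BB} = 0, so R_B = 12843/170.7 = 75.25 kN.

R_B = 75.25 kN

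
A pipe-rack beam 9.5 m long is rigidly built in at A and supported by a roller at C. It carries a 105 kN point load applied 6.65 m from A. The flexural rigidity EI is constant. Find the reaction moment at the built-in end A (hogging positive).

M_A = 136.2 kN·m

Remove the prop at C; the released (primary) structure is a cantilever built in at A.
Downward deflection at the released point C due to the loads:
  point load 105 at a = 6.65: Pa²(3L − a)/(6EI) = 16910/EI
Flexibility coefficient — unit upward force at C: δ_{CC} = L³/(3EI) = 285.8/EI.
The prop prevents deflection at C: R_C = δ_0/δ_{CC} = 16910/285.8 = 59.17 kN.
Moment equilibrium about A: M_A = Σ(load moments about A) − R_C·L = 698.2 − 59.17×9.5 = 136.2 kN·m.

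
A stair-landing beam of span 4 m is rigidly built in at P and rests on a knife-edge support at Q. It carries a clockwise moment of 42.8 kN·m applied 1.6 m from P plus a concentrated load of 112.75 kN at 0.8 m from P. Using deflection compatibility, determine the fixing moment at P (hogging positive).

M_P = 66.66 kN·m

Take the reaction at Q as the redundant and release it; the primary structure is a cantilever fixed at P.
Downward deflection at the released point Q due to the loads:
  clockwise couple 42.8 at a = 1.6: M₀a(2L − a)/(2EI) = 219.1/EI
  point load 112.75 at a = 0.8: Pa²(3L − a)/(6EI) = 134.7/EI
  δ_0 = 353.8/EI
Flexibility coefficient — unit upward force at Q: δ_{QQ} = L³/(3EI) = 21.33/EI.
The prop prevents deflection at Q: R_Q = δ_0/δ_{QQ} = 353.8/21.33 = 16.59 kN.
Moment equilibrium about P: M_P = Σ(load moments about P) − R_Q·L = 133 − 16.59×4 = 66.66 kN·m.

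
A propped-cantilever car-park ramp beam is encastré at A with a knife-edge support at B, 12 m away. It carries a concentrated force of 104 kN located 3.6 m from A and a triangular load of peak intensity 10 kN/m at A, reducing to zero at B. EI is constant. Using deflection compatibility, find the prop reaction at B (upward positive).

R_B = 24.64 kN

Take the reaction at B as the redundant and release it; the primary structure is a cantilever fixed at A.
Primary-structure tip deflection at B by superposition:
  point load 104 at a = 3.6: Pa²(3L − a)/(6EI) = 7278/EI
  triangular load, peak 10 at the fixed end: w₀L⁴/(30EI) = 6912/EI
  δ_0 = 14190/EI
Flexibility coefficient — unit upward force at B: δ_{BB} = L³/(3EI) = 576/EI.
Compatibility at B: δ_0 − R_B·δ_{BB} = 0, so R_B = 14190/576 = 24.64 kN.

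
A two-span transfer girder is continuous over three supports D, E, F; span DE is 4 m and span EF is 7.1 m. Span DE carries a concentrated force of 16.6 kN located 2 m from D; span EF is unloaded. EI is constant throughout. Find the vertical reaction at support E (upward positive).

Release continuity at E by inserting a hinge; the redundant is the internal moment M_E. The primary structure is two simply-supported spans DE and EF.
Discontinuity in slope at E on the released structure — sum the simple-span end rotations:
  span DE: point load 16.6 at a = 2: Pab(L + a)/(6LEI) = 16.6/EI
  relative rotation θ_0 = (16.6 + 0)/EI = 16.6/EI
A unit hogging moment at E produces rotation L₁/(3EI) + L₂/(3EI) = 3.7/EI.
Slope continuity at E: θ_0 = M_E·3.7/EI, so M_E = 16.6/3.7 = 4.486 kN·m (hogging).
Span DE, ΣM about D with M_E applied at E: R_E^{DE}·4 = 33.2 + 4.486, so R_E^{DE} = 9.422 kN and R_D = 16.6 − 9.422 = 7.178 kN.
Span EF, ΣM about F: R_E^{EF}·7.1 = 0 + 4.486, so R_E^{EF} = 0.6319 kN and R_F = 0 − 0.6319 = -0.6319 kN.
R_E = 9.422 + 0.6319 = 10.05 kN.

R_E = 10.05 kN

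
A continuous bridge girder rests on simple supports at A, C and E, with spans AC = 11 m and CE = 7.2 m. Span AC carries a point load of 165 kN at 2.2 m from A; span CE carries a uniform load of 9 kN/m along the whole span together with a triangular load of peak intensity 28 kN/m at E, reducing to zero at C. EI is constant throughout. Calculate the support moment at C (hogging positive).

Release continuity at C by inserting a hinge; the redundant is the internal moment M_C. The primary structure is two simply-supported spans AC and CE.
End slopes at the hinge C, treating each span as simply supported:
  span AC: point load 165 at a = 2.2: Pab(L + a)/(6LEI) = 638.9/EI
  span CE: UDL 9: wL³/(24EI) = 140/EI
  span CE: triangular load, peak 28: 7w₀L³/(360EI) = 203.2/EI
  relative rotation θ_0 = (638.9 + 343.2)/EI = 982.1/EI
A unit hogging moment at C produces rotation L₁/(3EI) + L₂/(3EI) = 6.067/EI.
Slope continuity at C: θ_0 = M_C·6.067/EI, so M_C = 982.1/6.067 = 161.9 kN·m (hogging).

M_C = 161.9 kN·m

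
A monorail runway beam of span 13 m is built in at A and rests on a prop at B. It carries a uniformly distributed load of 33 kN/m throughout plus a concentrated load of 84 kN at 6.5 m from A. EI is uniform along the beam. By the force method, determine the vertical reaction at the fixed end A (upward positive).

Choose R_B as the redundant. The primary structure is the cantilever fixed at A.
Downward deflection at the released point B due to the loads:
  UDL 33: wL⁴/(8EI) = 117814/EI
  point load 84 at a = 6.5: Pa²(3L − a)/(6EI) = 19224/EI
  δ_0 = 137038/EI
Tip deflection under a unit load at B: L³/(3EI) = 732.3/EI.
Compatibility at B: δ_0 − R_B·δ_{BB} = 0, so R_B = 137038/732.3 = 187.1 kN.
Vertical equilibrium: R_A = ΣP − R_B = 513 − 187.1 = 325.9 kN.

R_A = 325.9 kN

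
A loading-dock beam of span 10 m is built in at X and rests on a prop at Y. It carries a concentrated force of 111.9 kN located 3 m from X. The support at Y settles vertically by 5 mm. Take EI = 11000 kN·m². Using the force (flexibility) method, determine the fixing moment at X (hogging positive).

Remove the prop at Y; the released (primary) structure is a cantilever built in at X.
Free-end deflection of the primary structure under the applied loading (downward +):
  point load 111.9 at a = 3: Pa²(3L − a)/(6EI) = 4532/EI
Tip deflection under a unit load at Y: L³/(3EI) = 333.3/EI.
With EI = 11000 kN·m²: δ_0 = 0.412 m and δ_{YY} = 0.030303 m/kN.
Compatibility — the beam at Y must follow the support down by 0.005 m: δ_0 − R_Y·δ_{YY} = 0.005, so R_Y = (0.412 − 0.005)/0.030303 = 13.43 kN.
Moment equilibrium about X: M_X = Σ(load moments about X) − R_Y·L = 335.7 − 13.43×10 = 201.4 kN·m.

M_X = 201.4 kN·m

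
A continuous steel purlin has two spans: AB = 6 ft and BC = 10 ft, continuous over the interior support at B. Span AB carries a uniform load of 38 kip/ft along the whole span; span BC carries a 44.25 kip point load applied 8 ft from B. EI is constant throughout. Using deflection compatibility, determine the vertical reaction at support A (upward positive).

R_A = 98.89 kip

Take M_B as the redundant. Released structure: two simple spans AB and BC with a hinge at B.
End slopes at the hinge B, treating each span as simply supported:
  span AB: UDL 38: wL³/(24EI) = 342/EI
  span BC: point load 44.25 at a = 8: Pab(L + b)/(6LEI) = 141.6/EI
  relative rotation θ_0 = (342 + 141.6)/EI = 483.6/EI
A unit hogging moment at B produces rotation L₁/(3EI) + L₂/(3EI) = 5.333/EI.
Slope continuity at B: θ_0 = M_B·5.333/EI, so M_B = 483.6/5.333 = 90.67 kip·ft (hogging).
Span AB, ΣM about A with M_B applied at B: R_B^{AB}·6 = 684 + 90.67, so R_B^{AB} = 129.1 kip and R_A = 228 − 129.1 = 98.89 kip.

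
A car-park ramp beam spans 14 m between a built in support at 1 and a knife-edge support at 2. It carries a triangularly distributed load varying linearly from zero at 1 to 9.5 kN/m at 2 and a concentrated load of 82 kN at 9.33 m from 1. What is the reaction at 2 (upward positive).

Release the roller at 2. Primary structure: cantilever fixed at 1.
Primary-structure tip deflection at 2 by superposition:
  triangular load, peak 9.5 at the free end: 11w₀L⁴/(120EI) = 33454/EI
  point load 82 at a = 9.33: Pa²(3L − a)/(6EI) = 38866/EI
  δ_0 = 72320/EI
Flexibility coefficient — unit upward force at 2: δ_{22} = L³/(3EI) = 914.7/EI.
The prop prevents deflection at 2: R_2 = δ_0/δ_{22} = 72320/914.7 = 79.07 kN.

R_2 = 79.07 kN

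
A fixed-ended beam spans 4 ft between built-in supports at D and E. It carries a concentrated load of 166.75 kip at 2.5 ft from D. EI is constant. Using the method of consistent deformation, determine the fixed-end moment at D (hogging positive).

M_D = 58.62 kip·ft

Take the two fixed-end moments M_D, M_E as redundants; the released structure is the simple span DE.
Simple-span end rotations at D and E under the given loads:
  at D: point load 166.75 at a = 2.5: Pab(L + b)/(6LEI) = 143.3/EI
  at E: point load 166.75 at a = 2.5: Pab(L + a)/(6LEI) = 169.4/EI
  θ_D0 = 143.3/EI,  θ_E0 = 169.4/EI
Flexibility coefficients: a unit moment at one end gives L/(3EI) there and L/(6EI) at the far end, so f₁₁ = f₂₂ = 1.333/EI and f₁₂ = f₂₁ = 0.6667/EI.
Compatibility — zero rotation at each built-in end:
  1.333 M_D + 0.6667 M_E = 143.3
  0.6667 M_D + 1.333 M_E = 169.4
Solving the pair gives M_D = 58.62 kip·ft and M_E = 97.71 kip·ft (hogging).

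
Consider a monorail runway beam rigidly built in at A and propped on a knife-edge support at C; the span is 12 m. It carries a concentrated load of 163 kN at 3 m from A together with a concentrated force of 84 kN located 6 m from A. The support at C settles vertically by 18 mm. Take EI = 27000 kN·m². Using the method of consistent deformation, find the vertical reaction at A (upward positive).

Take the reaction at C as the redundant and release it; the primary structure is a cantilever fixed at A.
Deflection at C on the released cantilever, summing each load's contribution:
  point load 163 at a = 3: Pa²(3L − a)/(6EI) = 8068/EI
  point load 84 at a = 6: Pa²(3L − a)/(6EI) = 15120/EI
  δ_0 = 23188/EI
Flexibility coefficient — unit upward force at C: δ_{CC} = L³/(3EI) = 576/EI.
With EI = 27000 kN·m²: δ_0 = 0.85883 m and δ_{CC} = 0.021333 m/kN.
Compatibility — the beam at C must follow the support down by 0.018 m: δ_0 − R_C·δ_{CC} = 0.018, so R_C = (0.85883 − 0.018)/0.021333 = 39.41 kN.
Vertical equilibrium: R_A = ΣP − R_C = 247 − 39.41 = 207.6 kN.

R_A = 207.6 kN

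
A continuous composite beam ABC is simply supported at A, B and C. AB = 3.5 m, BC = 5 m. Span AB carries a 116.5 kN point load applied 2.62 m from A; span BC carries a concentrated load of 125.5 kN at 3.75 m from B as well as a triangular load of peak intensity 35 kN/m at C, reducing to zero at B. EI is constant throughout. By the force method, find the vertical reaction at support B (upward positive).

Insert a hinge at B; M_B is the redundant, and each span becomes simply supported.
End slopes at the hinge B, treating each span as simply supported:
  span AB: point load 116.5 at a = 2.62: Pab(L + a)/(6LEI) = 78.28/EI
  span BC: point load 125.5 at a = 3.75: Pab(L + b)/(6LEI) = 122.6/EI
  span BC: triangular load, peak 35: 7w₀L³/(360EI) = 85.07/EI
  relative rotation θ_0 = (78.28 + 207.6)/EI = 285.9/EI
A unit hogging moment at B produces rotation L₁/(3EI) + L₂/(3EI) = 2.833/EI.
Compatibility: M_B·(L₁+L₂)/(3EI) = θ_0, giving M_B = 100.9 kN·m (hogging).
Span AB, ΣM about A with M_B applied at B: R_B^{AB}·3.5 = 305.2 + 100.9, so R_B^{AB} = 116 kN and R_A = 116.5 − 116 = 0.4605 kN.
Span BC, ΣM about C: R_B^{BC}·5 = 302.7 + 100.9, so R_B^{BC} = 80.72 kN and R_C = 213 − 80.72 = 132.3 kN.
R_B = 116 + 80.72 = 196.8 kN.

R_B = 196.8 kN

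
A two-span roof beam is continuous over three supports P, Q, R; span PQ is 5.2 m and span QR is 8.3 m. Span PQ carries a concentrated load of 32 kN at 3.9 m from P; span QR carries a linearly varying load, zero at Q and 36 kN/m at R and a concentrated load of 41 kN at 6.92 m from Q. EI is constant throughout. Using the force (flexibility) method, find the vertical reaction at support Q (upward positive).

Insert a hinge at Q; M_Q is the redundant, and each span becomes simply supported.
Discontinuity in slope at Q on the released structure — sum the simple-span end rotations:
  span PQ: point load 32 at a = 3.9: Pab(L + a)/(6LEI) = 47.32/EI
  span QR: triangular load, peak 36: 7w₀L³/(360EI) = 400.3/EI
  span QR: point load 41 at a = 6.92: Pab(L + b)/(6LEI) = 76.11/EI
  relative rotation θ_0 = (47.32 + 476.4)/EI = 523.7/EI
A unit hogging moment at Q produces rotation L₁/(3EI) + L₂/(3EI) = 4.5/EI.
Compatibility: M_Q·(L₁+L₂)/(3EI) = θ_0, giving M_Q = 116.4 kN·m (hogging).
Span PQ, ΣM about P with M_Q applied at Q: R_Q^{PQ}·5.2 = 124.8 + 116.4, so R_Q^{PQ} = 46.38 kN and R_P = 32 − 46.38 = -14.38 kN.
Span QR, ΣM about R: R_Q^{QR}·8.3 = 469.9 + 116.4, so R_Q^{QR} = 70.64 kN and R_R = 190.4 − 70.64 = 119.8 kN.
R_Q = 46.38 + 70.64 = 117 kN.

R_Q = 117 kN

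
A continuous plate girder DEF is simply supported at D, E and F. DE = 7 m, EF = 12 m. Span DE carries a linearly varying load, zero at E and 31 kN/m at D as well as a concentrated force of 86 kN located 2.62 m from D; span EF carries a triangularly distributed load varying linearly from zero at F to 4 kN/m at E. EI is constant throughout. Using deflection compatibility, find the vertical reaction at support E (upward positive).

R_E = 105.3 kN

Release continuity at E by inserting a hinge; the redundant is the internal moment M_E. The primary structure is two simply-supported spans DE and EF.
Rotations at E on the released spans (each span's end-slope, ×1/EI):
  span DE: triangular load, peak 31: 7w₀L³/(360EI) = 206.8/EI
  span DE: point load 86 at a = 2.62: Pab(L + a)/(6LEI) = 226/EI
  span EF: triangular load, peak 4: w₀L³/(45EI) = 153.6/EI
  relative rotation θ_0 = (432.8 + 153.6)/EI = 586.4/EI
A unit hogging moment at E produces rotation L₁/(3EI) + L₂/(3EI) = 6.333/EI.
Slope continuity at E: θ_0 = M_E·6.333/EI, so M_E = 586.4/6.333 = 92.59 kN·m (hogging).
Span DE, ΣM about D with M_E applied at E: R_E^{DE}·7 = 478.5 + 92.59, so R_E^{DE} = 81.58 kN and R_D = 194.5 − 81.58 = 112.9 kN.
Span EF, ΣM about F: R_E^{EF}·12 = 192 + 92.59, so R_E^{EF} = 23.72 kN and R_F = 24 − 23.72 = 0.2842 kN.
R_E = 81.58 + 23.72 = 105.3 kN.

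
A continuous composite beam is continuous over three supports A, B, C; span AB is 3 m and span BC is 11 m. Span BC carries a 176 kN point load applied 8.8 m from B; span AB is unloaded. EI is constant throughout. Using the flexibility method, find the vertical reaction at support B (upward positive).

R_B = 97.15 kN

Release continuity at B by inserting a hinge; the redundant is the internal moment M_B. The primary structure is two simply-supported spans AB and BC.
Discontinuity in slope at B on the released structure — sum the simple-span end rotations:
  span BC: point load 176 at a = 8.8: Pab(L + b)/(6LEI) = 681.5/EI
  relative rotation θ_0 = (0 + 681.5)/EI = 681.5/EI
A unit hogging moment at B produces rotation L₁/(3EI) + L₂/(3EI) = 4.667/EI.
Slope continuity at B: θ_0 = M_B·4.667/EI, so M_B = 681.5/4.667 = 146 kN·m (hogging).
Span AB, ΣM about A with M_B applied at B: R_B^{AB}·3 = 0 + 146, so R_B^{AB} = 48.68 kN and R_A = 0 − 48.68 = -48.68 kN.
Span BC, ΣM about C: R_B^{BC}·11 = 387.2 + 146, so R_B^{BC} = 48.48 kN and R_C = 176 − 48.48 = 127.5 kN.
R_B = 48.68 + 48.48 = 97.15 kN.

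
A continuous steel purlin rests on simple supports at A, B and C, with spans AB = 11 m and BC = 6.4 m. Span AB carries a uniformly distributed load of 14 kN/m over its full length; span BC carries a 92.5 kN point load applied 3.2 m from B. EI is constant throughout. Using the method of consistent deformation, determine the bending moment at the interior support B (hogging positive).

M_B = 174.7 kN·m

Release continuity at B by inserting a hinge; the redundant is the internal moment M_B. The primary structure is two simply-supported spans AB and BC.
Discontinuity in slope at B on the released structure — sum the simple-span end rotations:
  span AB: UDL 14: wL³/(24EI) = 776.4/EI
  span BC: point load 92.5 at a = 3.2: Pab(L + b)/(6LEI) = 236.8/EI
  relative rotation θ_0 = (776.4 + 236.8)/EI = 1013/EI
A unit hogging moment at B produces rotation L₁/(3EI) + L₂/(3EI) = 5.8/EI.
Slope continuity at B: θ_0 = M_B·5.8/EI, so M_B = 1013/5.8 = 174.7 kN·m (hogging).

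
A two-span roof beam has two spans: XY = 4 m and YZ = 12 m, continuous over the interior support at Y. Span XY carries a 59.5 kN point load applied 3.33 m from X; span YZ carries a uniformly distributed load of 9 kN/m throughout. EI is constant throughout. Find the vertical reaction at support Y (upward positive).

Insert a hinge at Y; M_Y is the redundant, and each span becomes simply supported.
Rotations at Y on the released spans (each span's end-slope, ×1/EI):
  span XY: point load 59.5 at a = 3.33: Pab(L + a)/(6LEI) = 40.54/EI
  span YZ: UDL 9: wL³/(24EI) = 648/EI
  relative rotation θ_0 = (40.54 + 648)/EI = 688.5/EI
A unit hogging moment at Y produces rotation L₁/(3EI) + L₂/(3EI) = 5.333/EI.
Slope continuity at Y: θ_0 = M_Y·5.333/EI, so M_Y = 688.5/5.333 = 129.1 kN·m (hogging).
Span XY, ΣM about X with M_Y applied at Y: R_Y^{XY}·4 = 198.1 + 129.1, so R_Y^{XY} = 81.81 kN and R_X = 59.5 − 81.81 = -22.31 kN.
Span YZ, ΣM about Z: R_Y^{YZ}·12 = 648 + 129.1, so R_Y^{YZ} = 64.76 kN and R_Z = 108 − 64.76 = 43.24 kN.
R_Y = 81.81 + 64.76 = 146.6 kN.

R_Y = 146.6 kN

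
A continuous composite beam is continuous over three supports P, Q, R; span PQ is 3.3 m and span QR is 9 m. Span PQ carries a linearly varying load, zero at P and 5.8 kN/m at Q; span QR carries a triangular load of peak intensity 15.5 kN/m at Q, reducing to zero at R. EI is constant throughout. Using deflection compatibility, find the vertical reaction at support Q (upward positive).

R_Q = 78.71 kN

Take M_Q as the redundant. Released structure: two simple spans PQ and QR with a hinge at Q.
Discontinuity in slope at Q on the released structure — sum the simple-span end rotations:
  span PQ: triangular load, peak 5.8: w₀L³/(45EI) = 4.632/EI
  span QR: triangular load, peak 15.5: w₀L³/(45EI) = 251.1/EI
  relative rotation θ_0 = (4.632 + 251.1)/EI = 255.7/EI
A unit hogging moment at Q produces rotation L₁/(3EI) + L₂/(3EI) = 4.1/EI.
Compatibility: M_Q·(L₁+L₂)/(3EI) = θ_0, giving M_Q = 62.37 kN·m (hogging).
Span PQ, ΣM about P with M_Q applied at Q: R_Q^{PQ}·3.3 = 21.05 + 62.37, so R_Q^{PQ} = 25.28 kN and R_P = 9.57 − 25.28 = -15.71 kN.
Span QR, ΣM about R: R_Q^{QR}·9 = 418.5 + 62.37, so R_Q^{QR} = 53.43 kN and R_R = 69.75 − 53.43 = 16.32 kN.
R_Q = 25.28 + 53.43 = 78.71 kN.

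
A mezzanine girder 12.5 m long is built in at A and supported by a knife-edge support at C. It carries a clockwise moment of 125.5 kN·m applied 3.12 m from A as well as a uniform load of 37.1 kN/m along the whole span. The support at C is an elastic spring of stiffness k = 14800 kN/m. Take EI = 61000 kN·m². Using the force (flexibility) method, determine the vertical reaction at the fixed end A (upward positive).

R_A = 284.4 kN

Release the roller at C. Primary structure: cantilever fixed at A.
Primary-structure tip deflection at C by superposition:
  clockwise couple 125.5 at a = 3.12: M₀a(2L − a)/(2EI) = 4284/EI
  UDL 37.1: wL⁴/(8EI) = 113220/EI
  δ_0 = 117504/EI
Tip deflection under a unit load at C: L³/(3EI) = 651/EI.
With EI = 61000 kN·m²: δ_0 = 1.9263 m and δ_{CC} = 0.010673 m/kN.
Compatibility — the spring shortens by R_C/k under the reaction it provides: δ_0 − R_C·δ_{CC} = R_C/k. With 1/k = 0.000068 m/kN, R_C = δ_0 / (δ_{CC} + 1/k) = 1.9263 / (0.010673 + 0.000068) = 179.4 kN.
Vertical equilibrium: R_A = ΣP − R_C = 463.8 − 179.4 = 284.4 kN.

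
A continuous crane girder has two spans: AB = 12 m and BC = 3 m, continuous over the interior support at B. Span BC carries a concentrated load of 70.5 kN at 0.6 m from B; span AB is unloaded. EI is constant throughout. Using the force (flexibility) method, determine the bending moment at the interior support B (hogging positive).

M_B = 6.091 kN·m

Take M_B as the redundant. Released structure: two simple spans AB and BC with a hinge at B.
Rotations at B on the released spans (each span's end-slope, ×1/EI):
  span BC: point load 70.5 at a = 0.6: Pab(L + b)/(6LEI) = 30.46/EI
  relative rotation θ_0 = (0 + 30.46)/EI = 30.46/EI
A unit hogging moment at B produces rotation L₁/(3EI) + L₂/(3EI) = 5/EI.
Compatibility: M_B·(L₁+L₂)/(3EI) = θ_0, giving M_B = 6.091 kN·m (hogging).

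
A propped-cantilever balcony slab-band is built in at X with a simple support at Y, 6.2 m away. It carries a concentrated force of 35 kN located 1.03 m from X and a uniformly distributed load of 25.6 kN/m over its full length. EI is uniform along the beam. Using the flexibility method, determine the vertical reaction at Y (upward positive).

R_Y = 60.89 kN

Choose R_Y as the redundant. The primary structure is the cantilever fixed at X.
Free-end deflection of the primary structure under the applied loading (downward +):
  point load 35 at a = 1.03: Pa²(3L − a)/(6EI) = 108.7/EI
  UDL 25.6: wL⁴/(8EI) = 4728/EI
  δ_0 = 4837/EI
Flexibility coefficient — unit upward force at Y: δ_{YY} = L³/(3EI) = 79.44/EI.
Compatibility at Y: δ_0 − R_Y·δ_{YY} = 0, so R_Y = 4837/79.44 = 60.89 kN.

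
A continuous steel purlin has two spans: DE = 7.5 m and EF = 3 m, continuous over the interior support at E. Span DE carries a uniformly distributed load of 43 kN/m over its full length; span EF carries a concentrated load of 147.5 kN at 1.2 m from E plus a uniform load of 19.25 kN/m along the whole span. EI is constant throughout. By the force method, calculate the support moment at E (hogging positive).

M_E = 246.4 kN·m

Release continuity at E by inserting a hinge; the redundant is the internal moment M_E. The primary structure is two simply-supported spans DE and EF.
End slopes at the hinge E, treating each span as simply supported:
  span DE: UDL 43: wL³/(24EI) = 755.9/EI
  span EF: point load 147.5 at a = 1.2: Pab(L + b)/(6LEI) = 84.96/EI
  span EF: UDL 19.25: wL³/(24EI) = 21.66/EI
  relative rotation θ_0 = (755.9 + 106.6)/EI = 862.5/EI
A unit hogging moment at E produces rotation L₁/(3EI) + L₂/(3EI) = 3.5/EI.
Compatibility: M_E·(L₁+L₂)/(3EI) = θ_0, giving M_E = 246.4 kN·m (hogging).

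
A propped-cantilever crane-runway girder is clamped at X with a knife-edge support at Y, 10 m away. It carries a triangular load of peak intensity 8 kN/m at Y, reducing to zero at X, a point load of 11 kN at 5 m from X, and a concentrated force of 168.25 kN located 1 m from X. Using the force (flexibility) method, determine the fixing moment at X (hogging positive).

M_X = 211.1 kN·m

Take the reaction at Y as the redundant and release it; the primary structure is a cantilever fixed at X.
Free-end deflection of the primary structure under the applied loading (downward +):
  triangular load, peak 8 at the free end: 11w₀L⁴/(120EI) = 7333/EI
  point load 11 at a = 5: Pa²(3L − a)/(6EI) = 1146/EI
  point load 168.25 at a = 1: Pa²(3L − a)/(6EI) = 813.2/EI
  δ_0 = 9292/EI
Flexibility coefficient — unit upward force at Y: δ_{YY} = L³/(3EI) = 333.3/EI.
The prop prevents deflection at Y: R_Y = δ_0/δ_{YY} = 9292/333.3 = 27.88 kN.
Moment equilibrium about X: M_X = Σ(load moments about X) − R_Y·L = 489.9 − 27.88×10 = 211.1 kN·m.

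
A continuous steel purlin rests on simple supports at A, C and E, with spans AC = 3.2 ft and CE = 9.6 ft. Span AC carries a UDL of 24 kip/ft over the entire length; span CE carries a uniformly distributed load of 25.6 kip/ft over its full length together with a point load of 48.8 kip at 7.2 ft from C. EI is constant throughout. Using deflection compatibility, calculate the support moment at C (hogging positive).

Take M_C as the redundant. Released structure: two simple spans AC and CE with a hinge at C.
Rotations at C on the released spans (each span's end-slope, ×1/EI):
  span AC: UDL 24: wL³/(24EI) = 32.77/EI
  span CE: UDL 25.6: wL³/(24EI) = 943.7/EI
  span CE: point load 48.8 at a = 7.2: Pab(L + b)/(6LEI) = 175.7/EI
  relative rotation θ_0 = (32.77 + 1119)/EI = 1152/EI
A unit hogging moment at C produces rotation L₁/(3EI) + L₂/(3EI) = 4.267/EI.
Slope continuity at C: θ_0 = M_C·4.267/EI, so M_C = 1152/4.267 = 270 kip·ft (hogging).

M_C = 270 kip·ft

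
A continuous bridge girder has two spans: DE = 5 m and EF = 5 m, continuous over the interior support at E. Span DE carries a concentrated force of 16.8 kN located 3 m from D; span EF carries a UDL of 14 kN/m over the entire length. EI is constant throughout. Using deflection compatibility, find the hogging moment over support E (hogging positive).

Release continuity at E by inserting a hinge; the redundant is the internal moment M_E. The primary structure is two simply-supported spans DE and EF.
Discontinuity in slope at E on the released structure — sum the simple-span end rotations:
  span DE: point load 16.8 at a = 3: Pab(L + a)/(6LEI) = 26.88/EI
  span EF: UDL 14: wL³/(24EI) = 72.92/EI
  relative rotation θ_0 = (26.88 + 72.92)/EI = 99.8/EI
A unit hogging moment at E produces rotation L₁/(3EI) + L₂/(3EI) = 3.333/EI.
Compatibility: M_E·(L₁+L₂)/(3EI) = θ_0, giving M_E = 29.94 kN·m (hogging).

M_E = 29.94 kN·m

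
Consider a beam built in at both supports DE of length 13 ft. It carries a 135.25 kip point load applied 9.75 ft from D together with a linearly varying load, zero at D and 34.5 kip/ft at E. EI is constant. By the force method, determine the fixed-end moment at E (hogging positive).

Take the two fixed-end moments M_D, M_E as redundants; the released structure is the simple span DE.
Simple-span end rotations at D and E under the given loads:
  at D: point load 135.25 at a = 9.75: Pab(L + b)/(6LEI) = 892.9/EI
  at E: point load 135.25 at a = 9.75: Pab(L + a)/(6LEI) = 1250/EI
  at D: triangular load, peak 34.5: 7w₀L³/(360EI) = 1474/EI
  at E: triangular load, peak 34.5: w₀L³/(45EI) = 1684/EI
  θ_D0 = 2367/EI,  θ_E0 = 2934/EI
Flexibility coefficients: a unit moment at one end gives L/(3EI) there and L/(6EI) at the far end, so f₁₁ = f₂₂ = 4.333/EI and f₁₂ = f₂₁ = 2.167/EI.
Compatibility — zero rotation at each built-in end:
  4.333 M_D + 2.167 M_E = 2367
  2.167 M_D + 4.333 M_E = 2934
Solving the pair gives M_D = 276.8 kip·ft and M_E = 538.8 kip·ft (hogging).

M_E = 538.8 kip·ft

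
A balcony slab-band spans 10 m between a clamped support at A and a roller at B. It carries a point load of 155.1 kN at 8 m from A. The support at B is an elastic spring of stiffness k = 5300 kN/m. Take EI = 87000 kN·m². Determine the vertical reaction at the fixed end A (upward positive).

R_A = 51.03 kN

Remove the prop at B; the released (primary) structure is a cantilever built in at A.
Free-end deflection of the primary structure under the applied loading (downward +):
  point load 155.1 at a = 8: Pa²(3L − a)/(6EI) = 36397/EI
Tip deflection under a unit load at B: L³/(3EI) = 333.3/EI.
With EI = 87000 kN·m²: δ_0 = 0.41835 m and δ_{BB} = 0.003831 m/kN.
Compatibility — the spring shortens by R_B/k under the reaction it provides: δ_0 − R_B·δ_{BB} = R_B/k. With 1/k = 0.000189 m/kN, R_B = δ_0 / (δ_{BB} + 1/k) = 0.41835 / (0.003831 + 0.000189) = 104.1 kN.
Vertical equilibrium: R_A = ΣP − R_B = 155.1 − 104.1 = 51.03 kN.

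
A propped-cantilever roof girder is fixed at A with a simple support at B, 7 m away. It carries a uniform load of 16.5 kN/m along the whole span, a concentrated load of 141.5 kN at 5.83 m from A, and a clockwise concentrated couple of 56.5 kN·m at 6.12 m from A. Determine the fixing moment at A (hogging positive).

Release the roller at B. Primary structure: cantilever fixed at A.
Deflection at B on the released cantilever, summing each load's contribution:
  UDL 16.5: wL⁴/(8EI) = 4952/EI
  point load 141.5 at a = 5.83: Pa²(3L − a)/(6EI) = 12160/EI
  clockwise couple 56.5 at a = 6.12: M₀a(2L − a)/(2EI) = 1362/EI
  δ_0 = 18474/EI
Flexibility coefficient — unit upward force at B: δ_{BB} = L³/(3EI) = 114.3/EI.
Compatibility at B: δ_0 − R_B·δ_{BB} = 0, so R_B = 18474/114.3 = 161.6 kN.
Moment equilibrium about A: M_A = Σ(load moments about A) − R_B·L = 1286 − 161.6×7 = 154.6 kN·m.

M_A = 154.6 kN·m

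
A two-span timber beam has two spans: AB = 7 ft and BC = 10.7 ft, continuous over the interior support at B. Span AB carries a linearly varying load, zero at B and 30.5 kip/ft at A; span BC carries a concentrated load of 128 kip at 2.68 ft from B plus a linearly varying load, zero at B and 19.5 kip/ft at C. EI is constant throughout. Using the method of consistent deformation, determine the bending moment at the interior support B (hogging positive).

M_B = 249.2 kip·ft

Take M_B as the redundant. Released structure: two simple spans AB and BC with a hinge at B.
End slopes at the hinge B, treating each span as simply supported:
  span AB: triangular load, peak 30.5: 7w₀L³/(360EI) = 203.4/EI
  span BC: point load 128 at a = 2.68: Pab(L + b)/(6LEI) = 802.2/EI
  span BC: triangular load, peak 19.5: 7w₀L³/(360EI) = 464.5/EI
  relative rotation θ_0 = (203.4 + 1267)/EI = 1470/EI
A unit hogging moment at B produces rotation L₁/(3EI) + L₂/(3EI) = 5.9/EI.
Slope continuity at B: θ_0 = M_B·5.9/EI, so M_B = 1470/5.9 = 249.2 kip·ft (hogging).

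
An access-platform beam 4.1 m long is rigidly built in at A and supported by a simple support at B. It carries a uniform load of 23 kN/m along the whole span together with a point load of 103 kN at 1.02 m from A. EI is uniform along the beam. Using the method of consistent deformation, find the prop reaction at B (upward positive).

R_B = 44.13 kN

Release the roller at B. Primary structure: cantilever fixed at A.
Deflection at B on the released cantilever, summing each load's contribution:
  UDL 23: wL⁴/(8EI) = 812.4/EI
  point load 103 at a = 1.02: Pa²(3L − a)/(6EI) = 201.5/EI
  δ_0 = 1014/EI
Flexibility coefficient — unit upward force at B: δ_{BB} = L³/(3EI) = 22.97/EI.
The prop prevents deflection at B: R_B = δ_0/δ_{BB} = 1014/22.97 = 44.13 kN.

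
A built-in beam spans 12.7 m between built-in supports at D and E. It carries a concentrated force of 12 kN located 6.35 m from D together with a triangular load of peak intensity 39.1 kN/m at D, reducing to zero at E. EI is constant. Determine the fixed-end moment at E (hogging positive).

M_E = 229.3 kN·m

Release both end moments; the primary structure is a simply-supported span DE with redundants M_D and M_E.
On the primary (simply-supported) span, the end slopes from the loading are:
  at D: point load 12 at a = 6.35: Pab(L + b)/(6LEI) = 121/EI
  at E: point load 12 at a = 6.35: Pab(L + a)/(6LEI) = 121/EI
  at D: triangular load, peak 39.1: w₀L³/(45EI) = 1780/EI
  at E: triangular load, peak 39.1: 7w₀L³/(360EI) = 1557/EI
  θ_D0 = 1901/EI,  θ_E0 = 1678/EI
Flexibility coefficients: a unit moment at one end gives L/(3EI) there and L/(6EI) at the far end, so f₁₁ = f₂₂ = 4.233/EI and f₁₂ = f₂₁ = 2.117/EI.
Compatibility — zero rotation at each built-in end:
  4.233 M_D + 2.117 M_E = 1901
  2.117 M_D + 4.233 M_E = 1678
Solving the pair gives M_D = 334.4 kN·m and M_E = 229.3 kN·m (hogging).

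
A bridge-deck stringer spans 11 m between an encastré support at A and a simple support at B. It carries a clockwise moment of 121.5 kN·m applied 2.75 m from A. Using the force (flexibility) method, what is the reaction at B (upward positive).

Release the roller at B. Primary structure: cantilever fixed at A.
Free-end deflection of the primary structure under the applied loading (downward +):
  clockwise couple 121.5 at a = 2.75: M₀a(2L − a)/(2EI) = 3216/EI
Flexibility coefficient — unit upward force at B: δ_{BB} = L³/(3EI) = 443.7/EI.
The prop prevents deflection at B: R_B = δ_0/δ_{BB} = 3216/443.7 = 7.249 kN.

R_B = 7.249 kN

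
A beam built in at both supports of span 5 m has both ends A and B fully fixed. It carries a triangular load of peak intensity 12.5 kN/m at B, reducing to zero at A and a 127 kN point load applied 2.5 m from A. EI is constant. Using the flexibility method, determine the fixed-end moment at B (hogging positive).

M_B = 95 kN·m

Release both end moments; the primary structure is a simply-supported span AB with redundants M_A and M_B.
On the primary (simply-supported) span, the end slopes from the loading are:
  at A: triangular load, peak 12.5: 7w₀L³/(360EI) = 30.38/EI
  at B: triangular load, peak 12.5: w₀L³/(45EI) = 34.72/EI
  at A: point load 127 at a = 2.5: Pab(L + b)/(6LEI) = 198.4/EI
  at B: point load 127 at a = 2.5: Pab(L + a)/(6LEI) = 198.4/EI
  θ_A0 = 228.8/EI,  θ_B0 = 233.2/EI
Flexibility coefficients: a unit moment at one end gives L/(3EI) there and L/(6EI) at the far end, so f₁₁ = f₂₂ = 1.667/EI and f₁₂ = f₂₁ = 0.8333/EI.
Compatibility — zero rotation at each built-in end:
  1.667 M_A + 0.8333 M_B = 228.8
  0.8333 M_A + 1.667 M_B = 233.2
Solving the pair gives M_A = 89.79 kN·m and M_B = 95 kN·m (hogging).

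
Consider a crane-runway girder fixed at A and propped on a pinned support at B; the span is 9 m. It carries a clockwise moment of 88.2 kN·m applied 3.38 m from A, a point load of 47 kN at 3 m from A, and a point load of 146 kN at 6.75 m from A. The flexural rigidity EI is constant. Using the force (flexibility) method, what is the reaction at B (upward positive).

Take the reaction at B as the redundant and release it; the primary structure is a cantilever fixed at A.
Downward deflection at the released point B due to the loads:
  clockwise couple 88.2 at a = 3.38: M₀a(2L − a)/(2EI) = 2179/EI
  point load 47 at a = 3: Pa²(3L − a)/(6EI) = 1692/EI
  point load 146 at a = 6.75: Pa²(3L − a)/(6EI) = 22451/EI
  δ_0 = 26322/EI
Flexibility coefficient — unit upward force at B: δ_{BB} = L³/(3EI) = 243/EI.
Compatibility at B: δ_0 − R_B·δ_{BB} = 0, so R_B = 26322/243 = 108.3 kN.

R_B = 108.3 kN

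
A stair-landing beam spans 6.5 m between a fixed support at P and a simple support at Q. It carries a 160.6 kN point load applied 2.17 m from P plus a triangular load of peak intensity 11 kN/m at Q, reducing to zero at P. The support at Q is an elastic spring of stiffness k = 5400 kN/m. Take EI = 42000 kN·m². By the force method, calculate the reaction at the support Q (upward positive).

R_Q = 40.12 kN

Remove the prop at Q; the released (primary) structure is a cantilever built in at P.
Downward deflection at the released point Q due to the loads:
  point load 160.6 at a = 2.17: Pa²(3L − a)/(6EI) = 2184/EI
  triangular load, peak 11 at the free end: 11w₀L⁴/(120EI) = 1800/EI
  δ_0 = 3984/EI
Flexibility coefficient — unit upward force at Q: δ_{QQ} = L³/(3EI) = 91.54/EI.
With EI = 42000 kN·m²: δ_0 = 0.094863 m and δ_{QQ} = 0.00218 m/kN.
Compatibility — the spring shortens by R_Q/k under the reaction it provides: δ_0 − R_Q·δ_{QQ} = R_Q/k. With 1/k = 0.000185 m/kN, R_Q = δ_0 / (δ_{QQ} + 1/k) = 0.094863 / (0.00218 + 0.000185) = 40.12 kN.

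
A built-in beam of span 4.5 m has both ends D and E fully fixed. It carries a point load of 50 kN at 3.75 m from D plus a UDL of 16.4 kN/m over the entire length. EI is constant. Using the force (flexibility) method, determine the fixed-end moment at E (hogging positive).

M_E = 53.72 kN·m

Release both end moments; the primary structure is a simply-supported span DE with redundants M_D and M_E.
End rotations of the released simple span under the applied load (×1/EI):
  at D: point load 50 at a = 3.75: Pab(L + b)/(6LEI) = 27.34/EI
  at E: point load 50 at a = 3.75: Pab(L + a)/(6LEI) = 42.97/EI
  at D: UDL 16.4: wL³/(24EI) = 62.27/EI
  at E: UDL 16.4: wL³/(24EI) = 62.27/EI
  θ_D0 = 89.61/EI,  θ_E0 = 105.2/EI
Flexibility coefficients: a unit moment at one end gives L/(3EI) there and L/(6EI) at the far end, so f₁₁ = f₂₂ = 1.5/EI and f₁₂ = f₂₁ = 0.75/EI.
Compatibility — zero rotation at each built-in end:
  1.5 M_D + 0.75 M_E = 89.61
  0.75 M_D + 1.5 M_E = 105.2
Solving the pair gives M_D = 32.88 kN·m and M_E = 53.72 kN·m (hogging).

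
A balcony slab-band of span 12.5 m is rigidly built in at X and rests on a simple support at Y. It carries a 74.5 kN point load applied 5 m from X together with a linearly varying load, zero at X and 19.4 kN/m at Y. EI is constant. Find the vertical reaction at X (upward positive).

Choose R_Y as the redundant. The primary structure is the cantilever fixed at X.
Deflection at Y on the released cantilever, summing each load's contribution:
  point load 74.5 at a = 5: Pa²(3L − a)/(6EI) = 10089/EI
  triangular load, peak 19.4 at the free end: 11w₀L⁴/(120EI) = 43416/EI
  δ_0 = 53505/EI
Flexibility coefficient — unit upward force at Y: δ_{YY} = L³/(3EI) = 651/EI.
Compatibility at Y: δ_0 − R_Y·δ_{YY} = 0, so R_Y = 53505/651 = 82.18 kN.
Vertical equilibrium: R_X = ΣP − R_Y = 195.8 − 82.18 = 113.6 kN.

R_X = 113.6 kN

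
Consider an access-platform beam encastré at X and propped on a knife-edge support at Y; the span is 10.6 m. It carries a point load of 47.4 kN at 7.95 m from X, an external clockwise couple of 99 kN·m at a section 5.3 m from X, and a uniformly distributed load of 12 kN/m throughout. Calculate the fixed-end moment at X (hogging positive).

Choose R_Y as the redundant. The primary structure is the cantilever fixed at X.
Downward deflection at the released point Y due to the loads:
  point load 47.4 at a = 7.95: Pa²(3L − a)/(6EI) = 11908/EI
  clockwise couple 99 at a = 5.3: M₀a(2L − a)/(2EI) = 4171/EI
  UDL 12: wL⁴/(8EI) = 18937/EI
  δ_0 = 35017/EI
Tip deflection under a unit load at Y: L³/(3EI) = 397/EI.
The prop prevents deflection at Y: R_Y = δ_0/δ_{YY} = 35017/397 = 88.2 kN.
Moment equilibrium about X: M_X = Σ(load moments about X) − R_Y·L = 1150 − 88.2×10.6 = 215 kN·m.

M_X = 215 kN·m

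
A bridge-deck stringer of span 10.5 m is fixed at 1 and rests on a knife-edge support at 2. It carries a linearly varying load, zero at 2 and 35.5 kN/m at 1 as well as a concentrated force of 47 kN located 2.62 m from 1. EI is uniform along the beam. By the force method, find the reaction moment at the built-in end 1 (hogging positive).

M_1 = 341.8 kN·m

Choose R_2 as the redundant. The primary structure is the cantilever fixed at 1.
Primary-structure tip deflection at 2 by superposition:
  triangular load, peak 35.5 at the fixed end: w₀L⁴/(30EI) = 14383/EI
  point load 47 at a = 2.62: Pa²(3L − a)/(6EI) = 1553/EI
  δ_0 = 15936/EI
Flexibility coefficient — unit upward force at 2: δ_{22} = L³/(3EI) = 385.9/EI.
Compatibility at 2: δ_0 − R_2·δ_{22} = 0, so R_2 = 15936/385.9 = 41.3 kN.
Moment equilibrium about 1: M_1 = Σ(load moments about 1) − R_2·L = 775.5 − 41.3×10.5 = 341.8 kN·m.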